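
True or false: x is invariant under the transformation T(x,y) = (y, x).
False

Substitute T(x,y) = (y, x) into the expression and compare with the original.

Original: x
After applying T: (y) = y

This differs from the original x (difference: -x + y), so the expression is NOT invariant.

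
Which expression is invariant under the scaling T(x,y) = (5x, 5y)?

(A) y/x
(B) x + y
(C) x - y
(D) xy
A

Under the uniform scaling T(x,y) = (5x, 5y):
Substitute the transformed coordinates into each option and compare with the original:
(A) y/x  ->  (5y)/(5x) = y/x   [equals y/x: invariant]
(B) x + y  ->  (5x) + (5y) = 5x + 5y   [differs from x + y: not invariant]
(C) x - y  ->  (5x) - (5y) = 5x - 5y   [differs from x - y: not invariant]
(D) xy  ->  (5x)(5y) = 25xy   [differs from xy: not invariant]

Only option (A), y/x, is unchanged by the transformation.
The common factor 5 cancels in a ratio of coordinates, while sums, products and sums of squares pick up factors of 5 or 25.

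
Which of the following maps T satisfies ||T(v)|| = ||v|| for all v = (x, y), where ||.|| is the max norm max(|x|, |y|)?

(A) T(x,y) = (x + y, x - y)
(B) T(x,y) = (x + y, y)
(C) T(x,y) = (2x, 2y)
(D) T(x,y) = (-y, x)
D

A transformation preserves a norm if ||T(v)|| = ||v|| for every v; a single vector where the norm changes rules an option out.

(A) T(x,y) = (x + y, x - y): v = (1, 1) has norm max(|1|, |1|) = 1, but T(v) = (2, 0) has norm 2 -- not preserved.
(B) T(x,y) = (x + y, y): v = (1, 1) has norm max(|1|, |1|) = 1, but T(v) = (2, 1) has norm 2 -- not preserved.
(C) T(x,y) = (2x, 2y): v = (1, 0) has norm max(|1|, |0|) = 1, but T(v) = (2, 0) has norm 2 -- not preserved.
(D) T(x,y) = (-y, x): preserves the norm -- it only permutes the coordinates and/or flips signs, which leaves max(|x|, |y|) unchanged.

Therefore the answer is (D).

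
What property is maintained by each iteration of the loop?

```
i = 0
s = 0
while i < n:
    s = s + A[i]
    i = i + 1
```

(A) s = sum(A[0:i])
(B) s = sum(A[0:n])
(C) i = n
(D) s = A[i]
A

A loop invariant must hold before the first iteration and be re-established by every execution of the body.

(A) s = sum(A[0:i]): Initially i = 0 and s = 0 = sum of the empty slice A[0:0]. If s = sum(A[0:i]) holds at the top of an iteration, the body sets s to sum(A[0:i]) + A[i] = sum(A[0:i+1]) and then i to i+1, so s = sum(A[0:i]) holds again. At exit i = n, giving s = sum(A[0:n]).

The other options fail:
(B) s = sum(A[0:n]): false before the loop (s = 0, not the full sum) -- it only becomes true at exit.
(C) i = n: false initially (i = 0); it is the exit condition, not an invariant.
(D) s = A[i]: after the first iteration s = A[0] but i = 1, so s = A[i] compares s with the wrong element (and fails in general).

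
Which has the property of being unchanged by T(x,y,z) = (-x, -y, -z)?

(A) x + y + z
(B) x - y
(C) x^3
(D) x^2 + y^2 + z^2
D

Apply T(x,y,z) = (-x, -y, -z) to each option, i.e. replace (x, y, z) by the transformed coordinates.
Substitute the transformed coordinates into each option and compare with the original:
(A) x + y + z  ->  (-x) + (-y) + (-z) = -x - y - z   [differs from x + y + z: not invariant]
(B) x - y  ->  (-x) - (-y) = -x + y   [differs from x - y: not invariant]
(C) x^3  ->  (-x)^3 = -x^3   [differs from x^3: not invariant]
(D) x^2 + y^2 + z^2  ->  (-x)^2 + (-y)^2 + (-z)^2 = x^2 + y^2 + z^2   [equals x^2 + y^2 + z^2: invariant]

Only option (D), x^2 + y^2 + z^2, is unchanged by the transformation.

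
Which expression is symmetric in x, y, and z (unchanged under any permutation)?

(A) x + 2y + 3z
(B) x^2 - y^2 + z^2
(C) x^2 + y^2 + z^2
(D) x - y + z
C

A symmetric expression is unchanged when the variables are permuted; here the transformation to test is the swap (x, y) -> (y, x).
A symmetric expression must survive every permutation; the single swap x <-> y already eliminates the distractors, and the keyed expression is also unchanged by x <-> z and y <-> z (each variable enters it in exactly the same way).
Substitute the transformed coordinates into each option and compare with the original:
(A) x + 2y + 3z  ->  (y) + 2(x) + 3z = 2x + y + 3z   [differs from x + 2y + 3z: not invariant]
(B) x^2 - y^2 + z^2  ->  (y)^2 - (x)^2 + z^2 = -x^2 + y^2 + z^2   [differs from x^2 - y^2 + z^2: not invariant]
(C) x^2 + y^2 + z^2  ->  (y)^2 + (x)^2 + z^2 = x^2 + y^2 + z^2   [equals x^2 + y^2 + z^2: invariant]
(D) x - y + z  ->  (y) - (x) + z = -x + y + z   [differs from x - y + z: not invariant]

Only option (C), x^2 + y^2 + z^2, is unchanged by the transformation.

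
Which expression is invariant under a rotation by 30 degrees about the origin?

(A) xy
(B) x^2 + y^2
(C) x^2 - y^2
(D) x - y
B

A rotation by 30 degrees sends (x, y) to (sqrt(3)x/2 - y/2, x/2 + sqrt(3)y/2).
Substitute the transformed coordinates into each option and compare with the original:
(A) xy  ->  (sqrt(3)x/2 - y/2)(x/2 + sqrt(3)y/2) = sqrt(3)x^2/4 + xy/2 - sqrt(3)y^2/4   [differs from xy: not invariant]
(B) x^2 + y^2  ->  (sqrt(3)x/2 - y/2)^2 + (x/2 + sqrt(3)y/2)^2 = x^2 + y^2   [equals x^2 + y^2: invariant]
(C) x^2 - y^2  ->  (sqrt(3)x/2 - y/2)^2 - (x/2 + sqrt(3)y/2)^2 = x^2/2 - sqrt(3)xy - y^2/2   [differs from x^2 - y^2: not invariant]
(D) x - y  ->  (sqrt(3)x/2 - y/2) - (x/2 + sqrt(3)y/2) = -x/2 + sqrt(3)x/2 - sqrt(3)y/2 - y/2   [differs from x - y: not invariant]

Only option (B), x^2 + y^2, is unchanged by the transformation.
Geometrically, x^2 + y^2 is the squared distance from the origin, which every rotation about the origin preserves.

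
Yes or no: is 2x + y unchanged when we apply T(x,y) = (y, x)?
No

Substitute T(x,y) = (y, x) into the expression and compare with the original.

Original: 2x + y
After applying T: 2(y) + (x) = x + 2y

This differs from the original 2x + y (difference: -x + y), so the expression is NOT invariant.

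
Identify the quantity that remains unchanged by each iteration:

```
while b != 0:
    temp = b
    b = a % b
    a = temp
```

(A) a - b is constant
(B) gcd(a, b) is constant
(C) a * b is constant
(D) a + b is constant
B

A loop invariant must hold before the first iteration and be re-established by every execution of the body.

(B) gcd(a, b) is constant: One iteration replaces (a, b) by (b, a mod b). Since a mod b = a - q*b for an integer q, any common divisor of a and b divides b and a mod b, and conversely; hence gcd(b, a mod b) = gcd(a, b). For instance (21, 12) -> (12, 9) keeps gcd = 3. At exit b = 0 and a = gcd of the original inputs.

The other options fail:
(A) a - b is constant: e.g. (a, b) = (21, 12) -> (12, 9): the difference goes from 9 to 3.
(C) a * b is constant: e.g. (a, b) = (21, 12) -> (12, 9): the product goes from 252 to 108.
(D) a + b is constant: e.g. (a, b) = (21, 12) -> (12, 9): the sum goes from 33 to 21.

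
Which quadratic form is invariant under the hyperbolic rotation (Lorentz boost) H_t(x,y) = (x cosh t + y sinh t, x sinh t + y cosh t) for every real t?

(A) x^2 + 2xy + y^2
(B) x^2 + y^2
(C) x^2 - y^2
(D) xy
C

Write x' = x cosh t + y sinh t, y' = x sinh t + y cosh t and substitute into each option:
(A) x^2 + 2xy + y^2: (x' + y')^2 with x' + y' = (x + y)(cosh t + sinh t) = (x + y)e^t, so it becomes (x + y)^2 e^(2t)   [not invariant for t != 0]
(B) x^2 + y^2: (x cosh t + y sinh t)^2 + (x sinh t + y cosh t)^2 = (x^2 + y^2)(cosh^2 t + sinh^2 t) + 4xy sinh t cosh t = (x^2 + y^2) cosh 2t + 2xy sinh 2t   [not invariant for t != 0]
(C) x^2 - y^2: (x cosh t + y sinh t)^2 - (x sinh t + y cosh t)^2 = x^2(cosh^2 t - sinh^2 t) + 2xy(cosh t sinh t - sinh t cosh t) + y^2(sinh^2 t - cosh^2 t) = x^2 - y^2   [invariant, using cosh^2 t - sinh^2 t = 1]
(D) xy: (x cosh t + y sinh t)(x sinh t + y cosh t) = xy(cosh^2 t + sinh^2 t) + (x^2 + y^2) sinh t cosh t = xy cosh 2t + (x^2 + y^2)(sinh 2t)/2   [not invariant for t != 0]

Only (C) x^2 - y^2 is unchanged; it is the Minkowski form preserved by Lorentz boosts, just as x^2 + y^2 is preserved by ordinary rotations.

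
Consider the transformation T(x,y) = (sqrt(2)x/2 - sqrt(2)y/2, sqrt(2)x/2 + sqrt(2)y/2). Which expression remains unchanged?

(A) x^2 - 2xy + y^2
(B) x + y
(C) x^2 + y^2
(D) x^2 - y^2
C

An expression E(x,y) is invariant under T if E(T(x,y)) = E(x,y). Here T(x,y) = (sqrt(2)x/2 - sqrt(2)y/2, sqrt(2)x/2 + sqrt(2)y/2).
Substitute the transformed coordinates into each option and compare with the original:
(A) x^2 - 2xy + y^2  ->  (sqrt(2)x/2 - sqrt(2)y/2)^2 - 2(sqrt(2)x/2 - sqrt(2)y/2)(sqrt(2)x/2 + sqrt(2)y/2) + (sqrt(2)x/2 + sqrt(2)y/2)^2 = 2y^2   [differs from x^2 - 2xy + y^2: not invariant]
(B) x + y  ->  (sqrt(2)x/2 - sqrt(2)y/2) + (sqrt(2)x/2 + sqrt(2)y/2) = sqrt(2)x   [differs from x + y: not invariant]
(C) x^2 + y^2  ->  (sqrt(2)x/2 - sqrt(2)y/2)^2 + (sqrt(2)x/2 + sqrt(2)y/2)^2 = x^2 + y^2   [equals x^2 + y^2: invariant]
(D) x^2 - y^2  ->  (sqrt(2)x/2 - sqrt(2)y/2)^2 - (sqrt(2)x/2 + sqrt(2)y/2)^2 = -2xy   [differs from x^2 - y^2: not invariant]

Only option (C), x^2 + y^2, is unchanged by the transformation.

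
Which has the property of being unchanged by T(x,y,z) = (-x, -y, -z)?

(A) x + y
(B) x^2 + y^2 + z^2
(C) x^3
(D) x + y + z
B

Apply T(x,y,z) = (-x, -y, -z) to each option, i.e. replace (x, y, z) by the transformed coordinates.
Substitute the transformed coordinates into each option and compare with the original:
(A) x + y  ->  (-x) + (-y) = -x - y   [differs from x + y: not invariant]
(B) x^2 + y^2 + z^2  ->  (-x)^2 + (-y)^2 + (-z)^2 = x^2 + y^2 + z^2   [equals x^2 + y^2 + z^2: invariant]
(C) x^3  ->  (-x)^3 = -x^3   [differs from x^3: not invariant]
(D) x + y + z  ->  (-x) + (-y) + (-z) = -x - y - z   [differs from x + y + z: not invariant]

Only option (B), x^2 + y^2 + z^2, is unchanged by the transformation.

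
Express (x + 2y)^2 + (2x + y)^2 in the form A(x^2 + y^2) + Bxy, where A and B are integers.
5(x^2 + y^2) + 8xy

Expanding: (x + 2y)^2 = x^2 + 4xy + 4y^2
(2x + y)^2 = 4x^2 + 4xy + y^2
Sum = (1+4)(x^2+y^2) + 8xy = 5(x^2 + y^2) + 8xy
This is symmetric in x and y.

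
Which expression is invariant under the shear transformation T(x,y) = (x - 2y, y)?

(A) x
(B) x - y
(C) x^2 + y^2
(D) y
D

Under the shear T(x,y) = (x - 2y, y):
Substitute the transformed coordinates into each option and compare with the original:
(A) x  ->  (x - 2y) = x - 2y   [differs from x: not invariant]
(B) x - y  ->  (x - 2y) - (y) = x - 3y   [differs from x - y: not invariant]
(C) x^2 + y^2  ->  (x - 2y)^2 + (y)^2 = x^2 - 4xy + 5y^2   [differs from x^2 + y^2: not invariant]
(D) y  ->  (y) = y   [equals y: invariant]

Only option (D), y, is unchanged by the transformation.
A horizontal shear moves points parallel to the x-axis, so the y-coordinate (and any function of y alone) is unchanged.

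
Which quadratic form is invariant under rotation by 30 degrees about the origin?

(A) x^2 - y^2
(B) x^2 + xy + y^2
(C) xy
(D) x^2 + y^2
D

Rotation by 30 degrees sends (x, y) to (sqrt(3)x/2 - y/2, x/2 + sqrt(3)y/2).
Substitute the transformed coordinates into each option and compare with the original:
(A) x^2 - y^2  ->  (sqrt(3)x/2 - y/2)^2 - (x/2 + sqrt(3)y/2)^2 = x^2/2 - sqrt(3)xy - y^2/2   [differs from x^2 - y^2: not invariant]
(B) x^2 + xy + y^2  ->  (sqrt(3)x/2 - y/2)^2 + (sqrt(3)x/2 - y/2)(x/2 + sqrt(3)y/2) + (x/2 + sqrt(3)y/2)^2 = sqrt(3)x^2/4 + x^2 + xy/2 - sqrt(3)y^2/4 + y^2   [differs from x^2 + xy + y^2: not invariant]
(C) xy  ->  (sqrt(3)x/2 - y/2)(x/2 + sqrt(3)y/2) = sqrt(3)x^2/4 + xy/2 - sqrt(3)y^2/4   [differs from xy: not invariant]
(D) x^2 + y^2  ->  (sqrt(3)x/2 - y/2)^2 + (x/2 + sqrt(3)y/2)^2 = x^2 + y^2   [equals x^2 + y^2: invariant]

Only option (D), x^2 + y^2, is unchanged by the transformation.
x^2 + y^2 is the squared distance from the origin, which rotations preserve.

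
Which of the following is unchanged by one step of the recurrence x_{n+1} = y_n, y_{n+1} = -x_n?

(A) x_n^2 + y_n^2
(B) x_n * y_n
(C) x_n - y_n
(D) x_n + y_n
A

For the recurrence x_{n+1} = y_n, y_{n+1} = -x_n:

x_{n+1}^2 + y_{n+1}^2 = y_n^2 + (-x_n)^2 = x_n^2 + y_n^2
The sum of squares is conserved (like energy in a harmonic oscillator).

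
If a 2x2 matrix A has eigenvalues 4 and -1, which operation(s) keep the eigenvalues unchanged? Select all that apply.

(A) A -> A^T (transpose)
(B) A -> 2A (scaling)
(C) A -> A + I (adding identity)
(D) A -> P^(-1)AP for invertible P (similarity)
A and D

Eigenvalues are preserved by:
1. Similarity transformations: A -> P^(-1)AP (same characteristic polynomial)
2. Transpose: A^T has the same eigenvalues as A

Eigenvalues are NOT preserved by:
- Adding identity: eigenvalues become 4+1, -1+1
- Scaling: eigenvalues become 8, -2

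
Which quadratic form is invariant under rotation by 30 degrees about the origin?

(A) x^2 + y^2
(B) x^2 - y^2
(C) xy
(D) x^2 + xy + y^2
A

Rotation by 30 degrees sends (x, y) to (sqrt(3)x/2 - y/2, x/2 + sqrt(3)y/2).
Substitute the transformed coordinates into each option and compare with the original:
(A) x^2 + y^2  ->  (sqrt(3)x/2 - y/2)^2 + (x/2 + sqrt(3)y/2)^2 = x^2 + y^2   [equals x^2 + y^2: invariant]
(B) x^2 - y^2  ->  (sqrt(3)x/2 - y/2)^2 - (x/2 + sqrt(3)y/2)^2 = x^2/2 - sqrt(3)xy - y^2/2   [differs from x^2 - y^2: not invariant]
(C) xy  ->  (sqrt(3)x/2 - y/2)(x/2 + sqrt(3)y/2) = sqrt(3)x^2/4 + xy/2 - sqrt(3)y^2/4   [differs from xy: not invariant]
(D) x^2 + xy + y^2  ->  (sqrt(3)x/2 - y/2)^2 + (sqrt(3)x/2 - y/2)(x/2 + sqrt(3)y/2) + (x/2 + sqrt(3)y/2)^2 = sqrt(3)x^2/4 + x^2 + xy/2 - sqrt(3)y^2/4 + y^2   [differs from x^2 + xy + y^2: not invariant]

Only option (A), x^2 + y^2, is unchanged by the transformation.
x^2 + y^2 is the squared distance from the origin, which rotations preserve.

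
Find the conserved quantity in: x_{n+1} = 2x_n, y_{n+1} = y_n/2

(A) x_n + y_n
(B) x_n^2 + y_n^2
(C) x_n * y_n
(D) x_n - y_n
C

For the recurrence x_{n+1} = 2x_n, y_{n+1} = y_n/2:

x_{n+1} * y_{n+1} = (2x_n) * (y_n/2) = x_n * y_n
The product is conserved.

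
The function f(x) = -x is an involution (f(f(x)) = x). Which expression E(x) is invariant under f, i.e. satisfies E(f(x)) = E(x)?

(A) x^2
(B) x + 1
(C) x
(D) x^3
A

Replace x by f(x) = -x in each option and simplify. As a quick numerical cross-check, also compare E(3) with E(f(3)) = E(-3).

(A) x^2  ->  (-x)^2, which simplifies back to x^2; check: E(3) = 9, E(-3) = 9.   [invariant]
(B) x + 1  ->  (-x) + 1 = 1 - x; check: E(3) = 4 but E(-3) = -2.   [not invariant]
(C) x  ->  (-x) = -x; check: E(3) = 3 but E(-3) = -3.   [not invariant]
(D) x^3  ->  (-x)^3 = -x^3; check: E(3) = 27 but E(-3) = -27.   [not invariant]

Only (A) is unchanged. E is symmetric under swapping x with f(x) = -x, which is exactly what an involution does.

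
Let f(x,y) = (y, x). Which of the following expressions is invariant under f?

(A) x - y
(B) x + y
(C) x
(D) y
B

For f(x,y) = (y, x):
After applying f: x' = y, y' = x. So x' + y' = y + x = x + y.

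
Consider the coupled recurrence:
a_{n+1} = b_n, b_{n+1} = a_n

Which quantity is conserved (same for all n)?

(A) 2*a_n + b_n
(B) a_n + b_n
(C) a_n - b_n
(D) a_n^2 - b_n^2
B

Replace a_n by a_{n+1} = b_n and b_n by b_{n+1} = a_n in each option and simplify:
(A) 2*a_n + b_n  ->  2*(b_n) + (a_n) = a_n + 2*b_n   [not conserved]
(B) a_n + b_n  ->  (b_n) + (a_n) = a_n + b_n   [conserved]
(C) a_n - b_n  ->  (b_n) - (a_n) = -a_n + b_n   [not conserved]
(D) a_n^2 - b_n^2  ->  (b_n)^2 - (a_n)^2 = -a_n^2 + b_n^2   [not conserved]

Only (B) a_n + b_n returns to itself after one step, so it is the conserved quantity.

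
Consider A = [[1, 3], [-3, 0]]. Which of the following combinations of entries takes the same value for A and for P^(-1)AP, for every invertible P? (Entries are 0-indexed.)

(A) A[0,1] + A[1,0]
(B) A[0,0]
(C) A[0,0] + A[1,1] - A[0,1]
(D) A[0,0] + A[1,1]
D

A[0,0] + A[1,1] is the trace of A. By the cyclic property of the trace, tr(P^(-1)AP) = tr(APP^(-1)) = tr(A), so it is the same for every matrix similar to A.

The other combinations are not similarity invariants. For example, take P = [[2, 1], [1, 1]] (det P = 1), so P^(-1) = [[1, -1], [-1, 2]] and
B = P^(-1)AP = [[11, 7], [-17, -10]].
Evaluating each option on A and on B:
(A) A[0,1] + A[1,0]: 0 for A, -10 for B -> changes
(B) A[0,0]: 1 for A, 11 for B -> changes
(C) A[0,0] + A[1,1] - A[0,1]: -2 for A, -6 for B -> changes
(D) A[0,0] + A[1,1]: 1 for A, 1 for B -> unchanged

Only (D) A[0,0] + A[1,1] = 1 survives (and it does so for every P, not just this one), so it is the invariant.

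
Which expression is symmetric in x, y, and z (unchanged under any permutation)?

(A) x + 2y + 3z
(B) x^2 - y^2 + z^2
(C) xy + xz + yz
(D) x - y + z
C

A symmetric expression is unchanged when the variables are permuted; here the transformation to test is the swap (x, y) -> (y, x).
A symmetric expression must survive every permutation; the single swap x <-> y already eliminates the distractors, and the keyed expression is also unchanged by x <-> z and y <-> z (each variable enters it in exactly the same way).
Substitute the transformed coordinates into each option and compare with the original:
(A) x + 2y + 3z  ->  (y) + 2(x) + 3z = 2x + y + 3z   [differs from x + 2y + 3z: not invariant]
(B) x^2 - y^2 + z^2  ->  (y)^2 - (x)^2 + z^2 = -x^2 + y^2 + z^2   [differs from x^2 - y^2 + z^2: not invariant]
(C) xy + xz + yz  ->  (y)(x) + (y)z + (x)z = xy + xz + yz   [equals xy + xz + yz: invariant]
(D) x - y + z  ->  (y) - (x) + z = -x + y + z   [differs from x - y + z: not invariant]

Only option (C), xy + xz + yz, is unchanged by the transformation.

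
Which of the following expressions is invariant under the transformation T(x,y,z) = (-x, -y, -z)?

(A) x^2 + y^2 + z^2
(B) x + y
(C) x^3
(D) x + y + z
A

Apply T(x,y,z) = (-x, -y, -z) to each option, i.e. replace (x, y, z) by the transformed coordinates.
Substitute the transformed coordinates into each option and compare with the original:
(A) x^2 + y^2 + z^2  ->  (-x)^2 + (-y)^2 + (-z)^2 = x^2 + y^2 + z^2   [equals x^2 + y^2 + z^2: invariant]
(B) x + y  ->  (-x) + (-y) = -x - y   [differs from x + y: not invariant]
(C) x^3  ->  (-x)^3 = -x^3   [differs from x^3: not invariant]
(D) x + y + z  ->  (-x) + (-y) + (-z) = -x - y - z   [differs from x + y + z: not invariant]

Only option (A), x^2 + y^2 + z^2, is unchanged by the transformation.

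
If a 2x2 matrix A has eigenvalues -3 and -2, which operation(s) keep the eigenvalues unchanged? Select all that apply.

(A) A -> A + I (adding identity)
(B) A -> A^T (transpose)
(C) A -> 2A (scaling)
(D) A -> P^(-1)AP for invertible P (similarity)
B and D

Eigenvalues are preserved by:
1. Similarity transformations: A -> P^(-1)AP (same characteristic polynomial)
2. Transpose: A^T has the same eigenvalues as A

Eigenvalues are NOT preserved by:
- Adding identity: eigenvalues become -3+1, -2+1
- Scaling: eigenvalues become -6, -4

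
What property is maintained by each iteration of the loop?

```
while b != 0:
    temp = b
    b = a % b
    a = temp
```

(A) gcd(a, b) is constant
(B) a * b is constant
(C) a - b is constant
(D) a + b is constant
A

A loop invariant must hold before the first iteration and be re-established by every execution of the body.

(A) gcd(a, b) is constant: One iteration replaces (a, b) by (b, a mod b). Since a mod b = a - q*b for an integer q, any common divisor of a and b divides b and a mod b, and conversely; hence gcd(b, a mod b) = gcd(a, b). For instance (28, 12) -> (12, 4) keeps gcd = 4. At exit b = 0 and a = gcd of the original inputs.

The other options fail:
(B) a * b is constant: e.g. (a, b) = (28, 12) -> (12, 4): the product goes from 336 to 48.
(C) a - b is constant: e.g. (a, b) = (28, 12) -> (12, 4): the difference goes from 16 to 8.
(D) a + b is constant: e.g. (a, b) = (28, 12) -> (12, 4): the sum goes from 40 to 16.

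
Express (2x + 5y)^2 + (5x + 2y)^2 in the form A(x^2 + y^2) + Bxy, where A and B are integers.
29(x^2 + y^2) + 40xy

Expanding: (2x + 5y)^2 = 4x^2 + 20xy + 25y^2
(5x + 2y)^2 = 25x^2 + 20xy + 4y^2
Sum = (4+25)(x^2+y^2) + 40xy = 29(x^2 + y^2) + 40xy
This is symmetric in x and y.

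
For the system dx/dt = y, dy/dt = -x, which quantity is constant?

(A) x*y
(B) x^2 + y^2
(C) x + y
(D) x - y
B

A first integral I satisfies dI/dt = 0 along every solution. Differentiate each option and use the equation of motion:
(A) d/dt[x*y] = (dx/dt)y + x(dy/dt) = y^2 - x^2, not identically 0
(B) d/dt[x^2 + y^2] = 2x*dx/dt + 2y*dy/dt = 2x*y + 2y*(-x) = 0
(C) d/dt[x + y] = y + (-x) = y - x, not identically 0
(D) d/dt[x - y] = y - (-x) = x + y, not identically 0

Only (B) has zero time-derivative. So x^2 + y^2 (the squared radius; trajectories are circles) is the conserved quantity.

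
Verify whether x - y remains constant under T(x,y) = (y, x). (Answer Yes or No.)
No

Substitute T(x,y) = (y, x) into the expression and compare with the original.

Original: x - y
After applying T: (y) - (x) = -x + y

This differs from the original x - y (difference: -2x + 2y), so the expression is NOT invariant.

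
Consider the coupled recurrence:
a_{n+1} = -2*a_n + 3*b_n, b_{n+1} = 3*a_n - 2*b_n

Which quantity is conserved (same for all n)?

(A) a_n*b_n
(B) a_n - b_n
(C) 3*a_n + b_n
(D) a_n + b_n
D

Replace a_n by a_{n+1} = -2*a_n + 3*b_n and b_n by b_{n+1} = 3*a_n - 2*b_n in each option and simplify:
(A) a_n*b_n  ->  (-2*a_n + 3*b_n)*(3*a_n - 2*b_n) = -6*a_n^2 + 13*a_n*b_n - 6*b_n^2   [not conserved]
(B) a_n - b_n  ->  (-2*a_n + 3*b_n) - (3*a_n - 2*b_n) = -5*a_n + 5*b_n   [not conserved]
(C) 3*a_n + b_n  ->  3*(-2*a_n + 3*b_n) + (3*a_n - 2*b_n) = -3*a_n + 7*b_n   [not conserved]
(D) a_n + b_n  ->  (-2*a_n + 3*b_n) + (3*a_n - 2*b_n) = a_n + b_n   [conserved]

Only (D) a_n + b_n returns to itself after one step, so it is the conserved quantity.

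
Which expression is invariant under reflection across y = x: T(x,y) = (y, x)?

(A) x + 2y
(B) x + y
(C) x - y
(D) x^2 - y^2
B

The map is reflection across y = x: T(x,y) = (y, x).
Substitute the transformed coordinates into each option and compare with the original:
(A) x + 2y  ->  (y) + 2(x) = 2x + y   [differs from x + 2y: not invariant]
(B) x + y  ->  (y) + (x) = x + y   [equals x + y: invariant]
(C) x - y  ->  (y) - (x) = -x + y   [differs from x - y: not invariant]
(D) x^2 - y^2  ->  (y)^2 - (x)^2 = -x^2 + y^2   [differs from x^2 - y^2: not invariant]

Only option (B), x + y, is unchanged by the transformation.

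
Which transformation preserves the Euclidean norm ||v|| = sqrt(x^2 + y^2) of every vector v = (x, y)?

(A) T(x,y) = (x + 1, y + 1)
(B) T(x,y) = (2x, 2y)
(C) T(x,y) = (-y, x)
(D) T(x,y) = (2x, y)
C

A transformation preserves a norm if ||T(v)|| = ||v|| for every v; a single vector where the norm changes rules an option out.

(A) T(x,y) = (x + 1, y + 1): v = (1, 0) has norm sqrt((1)^2 + (0)^2) = 1, but T(v) = (2, 1) has norm sqrt(5) -- not preserved.
(B) T(x,y) = (2x, 2y): v = (1, 0) has norm sqrt((1)^2 + (0)^2) = 1, but T(v) = (2, 0) has norm 2 -- not preserved.
(C) T(x,y) = (-y, x): preserves the norm -- it is an orthogonal map (a rotation/reflection), and (-y)^2 + (x)^2 simplifies to x^2 + y^2.
(D) T(x,y) = (2x, y): v = (1, 0) has norm sqrt((1)^2 + (0)^2) = 1, but T(v) = (2, 0) has norm 2 -- not preserved.

Therefore the answer is (C).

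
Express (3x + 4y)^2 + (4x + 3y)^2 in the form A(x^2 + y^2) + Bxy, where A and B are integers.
25(x^2 + y^2) + 48xy

Expanding: (3x + 4y)^2 = 9x^2 + 24xy + 16y^2
(4x + 3y)^2 = 16x^2 + 24xy + 9y^2
Sum = (9+16)(x^2+y^2) + 48xy = 25(x^2 + y^2) + 48xy
This is symmetric in x and y.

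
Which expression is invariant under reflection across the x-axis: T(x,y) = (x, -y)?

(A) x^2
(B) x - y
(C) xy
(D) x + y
A

The map is reflection across the x-axis: T(x,y) = (x, -y).
Substitute the transformed coordinates into each option and compare with the original:
(A) x^2  ->  (x)^2 = x^2   [equals x^2: invariant]
(B) x - y  ->  (x) - (-y) = x + y   [differs from x - y: not invariant]
(C) xy  ->  (x)(-y) = -xy   [differs from xy: not invariant]
(D) x + y  ->  (x) + (-y) = x - y   [differs from x + y: not invariant]

Only option (A), x^2, is unchanged by the transformation.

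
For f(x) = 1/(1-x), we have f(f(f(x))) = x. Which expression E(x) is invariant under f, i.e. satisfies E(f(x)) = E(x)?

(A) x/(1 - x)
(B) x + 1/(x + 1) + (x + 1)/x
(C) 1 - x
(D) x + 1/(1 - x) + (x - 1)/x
D

Replace x by f(x) = 1/(1 - x) in each option and simplify. As a quick numerical cross-check, also compare E(3) with E(f(3)) = E(-1/2).

(A) x/(1 - x)  ->  (1/(1 - x))/(1 - (1/(1 - x))) = -1/x; check: E(3) = -3/2 but E(-1/2) = -1/3.   [not invariant]
(B) x + 1/(x + 1) + (x + 1)/x  ->  (1/(1 - x)) + 1/((1/(1 - x)) + 1) + ((1/(1 - x)) + 1)/(1/(1 - x)) = (-x^3 + 6x^2 - 11x + 7)/(x^2 - 3x + 2); check: E(3) = 55/12 but E(-1/2) = 1/2.   [not invariant]
(C) 1 - x  ->  1 - (1/(1 - x)) = x/(x - 1); check: E(3) = -2 but E(-1/2) = 3/2.   [not invariant]
(D) x + 1/(1 - x) + (x - 1)/x  ->  (1/(1 - x)) + 1/(1 - (1/(1 - x))) + ((1/(1 - x)) - 1)/(1/(1 - x)), which simplifies back to x + 1/(1 - x) + (x - 1)/x; check: E(3) = 19/6, E(-1/2) = 19/6.   [invariant]

Only (D) is unchanged. Indeed f(f(x)) = 1/(1 - 1/(1-x)) = (1-x)/(-x) = (x-1)/x, so E(x) = x + f(x) + f(f(x)) is the sum over the whole 3-cycle; applying f just permutes the three terms cyclically (x -> f(x) -> f(f(x)) -> x), leaving the sum unchanged.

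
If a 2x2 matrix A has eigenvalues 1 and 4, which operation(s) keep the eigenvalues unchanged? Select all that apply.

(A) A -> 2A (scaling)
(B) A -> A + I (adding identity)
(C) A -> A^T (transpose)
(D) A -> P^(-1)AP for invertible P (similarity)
C and D

Eigenvalues are preserved by:
1. Similarity transformations: A -> P^(-1)AP (same characteristic polynomial)
2. Transpose: A^T has the same eigenvalues as A

Eigenvalues are NOT preserved by:
- Adding identity: eigenvalues become 1+1, 4+1
- Scaling: eigenvalues become 2, 8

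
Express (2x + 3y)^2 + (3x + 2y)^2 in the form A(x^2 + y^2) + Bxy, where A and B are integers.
13(x^2 + y^2) + 24xy

Expanding: (2x + 3y)^2 = 4x^2 + 12xy + 9y^2
(3x + 2y)^2 = 9x^2 + 12xy + 4y^2
Sum = (4+9)(x^2+y^2) + 24xy = 13(x^2 + y^2) + 24xy
This is symmetric in x and y.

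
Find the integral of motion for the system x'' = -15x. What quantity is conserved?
E = (x')^2 + 15x^2

Multiply the equation by x':
x' * x'' = -15x * x'
The left side is d/dt[(x')^2/2] and the right side is d/dt[-15x^2/2], so
d/dt[(x')^2/2 + 15x^2/2] = 0, i.e. (x')^2/2 + 15x^2/2 = constant.
Multiplying by 2, the integral of motion is E = (x')^2 + 15x^2.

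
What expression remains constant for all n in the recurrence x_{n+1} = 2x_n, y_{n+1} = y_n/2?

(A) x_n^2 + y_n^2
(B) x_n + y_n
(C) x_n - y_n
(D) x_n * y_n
D

For the recurrence x_{n+1} = 2x_n, y_{n+1} = y_n/2:

x_{n+1} * y_{n+1} = (2x_n) * (y_n/2) = x_n * y_n
The product is conserved.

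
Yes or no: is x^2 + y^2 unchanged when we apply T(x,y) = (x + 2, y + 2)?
No

Substitute T(x,y) = (x + 2, y + 2) into the expression and compare with the original.

Original: x^2 + y^2
After applying T: (x + 2)^2 + (y + 2)^2 = x^2 + 4x + y^2 + 4y + 8

This differs from the original x^2 + y^2 (difference: 4x + 4y + 8), so the expression is NOT invariant.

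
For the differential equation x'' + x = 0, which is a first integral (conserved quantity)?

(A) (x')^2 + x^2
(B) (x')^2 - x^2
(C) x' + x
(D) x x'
A

A first integral I satisfies dI/dt = 0 along every solution. Differentiate each option and use the equation of motion:
(A) d/dt[(x')^2 + x^2] = 2x'x'' + 2x x' = 2x'(-x) + 2x x' = 0
(B) d/dt[(x')^2 - x^2] = 2x'x'' - 2x x' = -4x x', not identically 0
(C) d/dt[x' + x] = x'' + x' = -x + x', not identically 0
(D) d/dt[x x'] = (x')^2 + x x'' = (x')^2 - x^2, not identically 0

Only (A) has zero time-derivative. So the energy-like quantity (x')^2 + x^2 is the first integral.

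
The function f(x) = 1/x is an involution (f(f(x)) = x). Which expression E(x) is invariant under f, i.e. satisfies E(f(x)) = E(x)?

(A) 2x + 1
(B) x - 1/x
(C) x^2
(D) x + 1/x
D

Replace x by f(x) = 1/x in each option and simplify. As a quick numerical cross-check, also compare E(4) with E(f(4)) = E(1/4).

(A) 2x + 1  ->  2(1/x) + 1 = (x + 2)/x; check: E(4) = 9 but E(1/4) = 3/2.   [not invariant]
(B) x - 1/x  ->  (1/x) - 1/(1/x) = -x + 1/x; check: E(4) = 15/4 but E(1/4) = -15/4.   [not invariant]
(C) x^2  ->  (1/x)^2 = x^(-2); check: E(4) = 16 but E(1/4) = 1/16.   [not invariant]
(D) x + 1/x  ->  (1/x) + 1/(1/x), which simplifies back to x + 1/x; check: E(4) = 17/4, E(1/4) = 17/4.   [invariant]

Only (D) is unchanged. E is symmetric under swapping x with f(x) = 1/x, which is exactly what an involution does.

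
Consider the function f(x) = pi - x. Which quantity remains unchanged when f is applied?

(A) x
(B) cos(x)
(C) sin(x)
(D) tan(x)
C

For f(x) = pi - x:
sin(pi - x) = sin(x), so sine is invariant under this transformation.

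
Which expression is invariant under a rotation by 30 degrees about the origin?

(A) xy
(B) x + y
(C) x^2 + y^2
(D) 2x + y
C

A rotation by 30 degrees sends (x, y) to (sqrt(3)x/2 - y/2, x/2 + sqrt(3)y/2).
Substitute the transformed coordinates into each option and compare with the original:
(A) xy  ->  (sqrt(3)x/2 - y/2)(x/2 + sqrt(3)y/2) = sqrt(3)x^2/4 + xy/2 - sqrt(3)y^2/4   [differs from xy: not invariant]
(B) x + y  ->  (sqrt(3)x/2 - y/2) + (x/2 + sqrt(3)y/2) = x/2 + sqrt(3)x/2 - y/2 + sqrt(3)y/2   [differs from x + y: not invariant]
(C) x^2 + y^2  ->  (sqrt(3)x/2 - y/2)^2 + (x/2 + sqrt(3)y/2)^2 = x^2 + y^2   [equals x^2 + y^2: invariant]
(D) 2x + y  ->  2(sqrt(3)x/2 - y/2) + (x/2 + sqrt(3)y/2) = x/2 + sqrt(3)x - y + sqrt(3)y/2   [differs from 2x + y: not invariant]

Only option (C), x^2 + y^2, is unchanged by the transformation.
Geometrically, x^2 + y^2 is the squared distance from the origin, which every rotation about the origin preserves.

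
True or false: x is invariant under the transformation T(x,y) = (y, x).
False

Substitute T(x,y) = (y, x) into the expression and compare with the original.

Original: x
After applying T: (y) = y

This differs from the original x (difference: -x + y), so the expression is NOT invariant.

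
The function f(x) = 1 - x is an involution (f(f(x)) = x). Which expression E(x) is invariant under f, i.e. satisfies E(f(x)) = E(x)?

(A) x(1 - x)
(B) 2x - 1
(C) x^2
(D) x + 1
A

Replace x by f(x) = 1 - x in each option and simplify. As a quick numerical cross-check, also compare E(5) with E(f(5)) = E(-4).

(A) x(1 - x)  ->  (1 - x)(1 - (1 - x)), which simplifies back to x(1 - x); check: E(5) = -20, E(-4) = -20.   [invariant]
(B) 2x - 1  ->  2(1 - x) - 1 = 1 - 2x; check: E(5) = 9 but E(-4) = -9.   [not invariant]
(C) x^2  ->  (1 - x)^2 = (x - 1)^2; check: E(5) = 25 but E(-4) = 16.   [not invariant]
(D) x + 1  ->  (1 - x) + 1 = 2 - x; check: E(5) = 6 but E(-4) = -3.   [not invariant]

Only (A) is unchanged. E is symmetric under swapping x with f(x) = 1 - x, which is exactly what an involution does.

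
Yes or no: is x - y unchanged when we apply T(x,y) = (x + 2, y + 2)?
Yes

Substitute T(x,y) = (x + 2, y + 2) into the expression and compare with the original.

Original: x - y
After applying T: (x + 2) - (y + 2) = x - y

This is identical to the original x - y, so the expression is invariant.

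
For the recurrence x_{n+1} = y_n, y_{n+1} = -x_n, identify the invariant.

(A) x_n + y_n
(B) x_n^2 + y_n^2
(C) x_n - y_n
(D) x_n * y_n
B

For the recurrence x_{n+1} = y_n, y_{n+1} = -x_n:

x_{n+1}^2 + y_{n+1}^2 = y_n^2 + (-x_n)^2 = x_n^2 + y_n^2
The sum of squares is conserved (like energy in a harmonic oscillator).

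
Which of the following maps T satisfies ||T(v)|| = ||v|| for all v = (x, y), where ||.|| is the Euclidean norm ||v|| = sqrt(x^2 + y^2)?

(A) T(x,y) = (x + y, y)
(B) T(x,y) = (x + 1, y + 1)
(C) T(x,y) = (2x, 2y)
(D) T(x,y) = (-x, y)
D

A transformation preserves a norm if ||T(v)|| = ||v|| for every v; a single vector where the norm changes rules an option out.

(A) T(x,y) = (x + y, y): v = (0, 1) has norm sqrt((0)^2 + (1)^2) = 1, but T(v) = (1, 1) has norm sqrt(2) -- not preserved.
(B) T(x,y) = (x + 1, y + 1): v = (1, 0) has norm sqrt((1)^2 + (0)^2) = 1, but T(v) = (2, 1) has norm sqrt(5) -- not preserved.
(C) T(x,y) = (2x, 2y): v = (1, 0) has norm sqrt((1)^2 + (0)^2) = 1, but T(v) = (2, 0) has norm 2 -- not preserved.
(D) T(x,y) = (-x, y): preserves the norm -- it is an orthogonal map (a rotation/reflection), and (-x)^2 + (y)^2 simplifies to x^2 + y^2.

Therefore the answer is (D).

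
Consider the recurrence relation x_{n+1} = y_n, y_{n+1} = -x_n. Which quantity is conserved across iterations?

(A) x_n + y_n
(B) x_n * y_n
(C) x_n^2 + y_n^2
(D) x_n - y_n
C

For the recurrence x_{n+1} = y_n, y_{n+1} = -x_n:

x_{n+1}^2 + y_{n+1}^2 = y_n^2 + (-x_n)^2 = x_n^2 + y_n^2
The sum of squares is conserved (like energy in a harmonic oscillator).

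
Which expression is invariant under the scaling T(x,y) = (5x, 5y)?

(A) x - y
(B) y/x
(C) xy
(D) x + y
B

Under the uniform scaling T(x,y) = (5x, 5y):
Substitute the transformed coordinates into each option and compare with the original:
(A) x - y  ->  (5x) - (5y) = 5x - 5y   [differs from x - y: not invariant]
(B) y/x  ->  (5y)/(5x) = y/x   [equals y/x: invariant]
(C) xy  ->  (5x)(5y) = 25xy   [differs from xy: not invariant]
(D) x + y  ->  (5x) + (5y) = 5x + 5y   [differs from x + y: not invariant]

Only option (B), y/x, is unchanged by the transformation.
The common factor 5 cancels in a ratio of coordinates, while sums, products and sums of squares pick up factors of 5 or 25.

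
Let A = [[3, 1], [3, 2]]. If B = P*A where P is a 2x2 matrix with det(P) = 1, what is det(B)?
3

By the multiplicative property of determinants, det(B) = det(P*A) = det(P) * det(A) = det(A),
so the determinant is invariant under multiplication by any determinant-1 matrix; we just need det(A).

det(A) = (3)(2) - (1)(3) = 6 - 3 = 3

Therefore det(B) = 1 * 3 = 3.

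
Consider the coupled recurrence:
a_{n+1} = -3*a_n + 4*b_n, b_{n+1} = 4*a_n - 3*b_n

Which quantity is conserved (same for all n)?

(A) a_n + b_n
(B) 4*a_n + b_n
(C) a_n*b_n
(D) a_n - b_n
A

Replace a_n by a_{n+1} = -3*a_n + 4*b_n and b_n by b_{n+1} = 4*a_n - 3*b_n in each option and simplify:
(A) a_n + b_n  ->  (-3*a_n + 4*b_n) + (4*a_n - 3*b_n) = a_n + b_n   [conserved]
(B) 4*a_n + b_n  ->  4*(-3*a_n + 4*b_n) + (4*a_n - 3*b_n) = -8*a_n + 13*b_n   [not conserved]
(C) a_n*b_n  ->  (-3*a_n + 4*b_n)*(4*a_n - 3*b_n) = -12*a_n^2 + 25*a_n*b_n - 12*b_n^2   [not conserved]
(D) a_n - b_n  ->  (-3*a_n + 4*b_n) - (4*a_n - 3*b_n) = -7*a_n + 7*b_n   [not conserved]

Only (A) a_n + b_n returns to itself after one step, so it is the conserved quantity.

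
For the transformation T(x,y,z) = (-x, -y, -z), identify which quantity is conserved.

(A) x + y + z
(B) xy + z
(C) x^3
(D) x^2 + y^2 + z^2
D

Apply T(x,y,z) = (-x, -y, -z) to each option, i.e. replace (x, y, z) by the transformed coordinates.
Substitute the transformed coordinates into each option and compare with the original:
(A) x + y + z  ->  (-x) + (-y) + (-z) = -x - y - z   [differs from x + y + z: not invariant]
(B) xy + z  ->  (-x)(-y) + (-z) = xy - z   [differs from xy + z: not invariant]
(C) x^3  ->  (-x)^3 = -x^3   [differs from x^3: not invariant]
(D) x^2 + y^2 + z^2  ->  (-x)^2 + (-y)^2 + (-z)^2 = x^2 + y^2 + z^2   [equals x^2 + y^2 + z^2: invariant]

Only option (D), x^2 + y^2 + z^2, is unchanged by the transformation.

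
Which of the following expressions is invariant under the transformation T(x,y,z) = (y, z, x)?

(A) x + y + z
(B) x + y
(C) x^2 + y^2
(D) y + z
A

Apply T(x,y,z) = (y, z, x) to each option, i.e. replace (x, y, z) by the transformed coordinates.
Substitute the transformed coordinates into each option and compare with the original:
(A) x + y + z  ->  (y) + (z) + (x) = x + y + z   [equals x + y + z: invariant]
(B) x + y  ->  (y) + (z) = y + z   [differs from x + y: not invariant]
(C) x^2 + y^2  ->  (y)^2 + (z)^2 = y^2 + z^2   [differs from x^2 + y^2: not invariant]
(D) y + z  ->  (z) + (x) = x + z   [differs from y + z: not invariant]

Only option (A), x + y + z, is unchanged by the transformation.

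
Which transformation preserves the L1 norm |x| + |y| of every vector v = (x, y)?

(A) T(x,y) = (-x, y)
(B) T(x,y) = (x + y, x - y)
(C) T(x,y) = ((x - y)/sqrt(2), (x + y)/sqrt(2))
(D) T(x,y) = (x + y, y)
A

A transformation preserves a norm if ||T(v)|| = ||v|| for every v; a single vector where the norm changes rules an option out.

(A) T(x,y) = (-x, y): preserves the norm -- it only permutes the coordinates and/or flips signs, which leaves |x| + |y| unchanged.
(B) T(x,y) = (x + y, x - y): v = (1, 0) has norm |1| + |0| = 1, but T(v) = (1, 1) has norm 2 -- not preserved.
(C) T(x,y) = ((x - y)/sqrt(2), (x + y)/sqrt(2)): v = (1, 0) has norm |1| + |0| = 1, but T(v) = (sqrt(2)/2, sqrt(2)/2) has norm sqrt(2) -- not preserved.
(D) T(x,y) = (x + y, y): v = (0, 1) has norm |0| + |1| = 1, but T(v) = (1, 1) has norm 2 -- not preserved.

Therefore the answer is (A).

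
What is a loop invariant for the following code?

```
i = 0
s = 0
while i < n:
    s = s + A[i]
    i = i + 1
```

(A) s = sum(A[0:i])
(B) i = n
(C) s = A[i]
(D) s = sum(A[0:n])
A

A loop invariant must hold before the first iteration and be re-established by every execution of the body.

(A) s = sum(A[0:i]): Initially i = 0 and s = 0 = sum of the empty slice A[0:0]. If s = sum(A[0:i]) holds at the top of an iteration, the body sets s to sum(A[0:i]) + A[i] = sum(A[0:i+1]) and then i to i+1, so s = sum(A[0:i]) holds again. At exit i = n, giving s = sum(A[0:n]).

The other options fail:
(B) i = n: false initially (i = 0); it is the exit condition, not an invariant.
(C) s = A[i]: after the first iteration s = A[0] but i = 1, so s = A[i] compares s with the wrong element (and fails in general).
(D) s = sum(A[0:n]): false before the loop (s = 0, not the full sum) -- it only becomes true at exit.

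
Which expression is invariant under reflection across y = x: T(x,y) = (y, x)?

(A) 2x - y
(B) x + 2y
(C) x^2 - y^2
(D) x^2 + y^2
D

The map is reflection across y = x: T(x,y) = (y, x).
Substitute the transformed coordinates into each option and compare with the original:
(A) 2x - y  ->  2(y) - (x) = -x + 2y   [differs from 2x - y: not invariant]
(B) x + 2y  ->  (y) + 2(x) = 2x + y   [differs from x + 2y: not invariant]
(C) x^2 - y^2  ->  (y)^2 - (x)^2 = -x^2 + y^2   [differs from x^2 - y^2: not invariant]
(D) x^2 + y^2  ->  (y)^2 + (x)^2 = x^2 + y^2   [equals x^2 + y^2: invariant]

Only option (D), x^2 + y^2, is unchanged by the transformation.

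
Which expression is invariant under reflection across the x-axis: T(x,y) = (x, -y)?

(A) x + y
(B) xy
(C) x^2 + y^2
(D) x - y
C

The map is reflection across the x-axis: T(x,y) = (x, -y).
Substitute the transformed coordinates into each option and compare with the original:
(A) x + y  ->  (x) + (-y) = x - y   [differs from x + y: not invariant]
(B) xy  ->  (x)(-y) = -xy   [differs from xy: not invariant]
(C) x^2 + y^2  ->  (x)^2 + (-y)^2 = x^2 + y^2   [equals x^2 + y^2: invariant]
(D) x - y  ->  (x) - (-y) = x + y   [differs from x - y: not invariant]

Only option (C), x^2 + y^2, is unchanged by the transformation.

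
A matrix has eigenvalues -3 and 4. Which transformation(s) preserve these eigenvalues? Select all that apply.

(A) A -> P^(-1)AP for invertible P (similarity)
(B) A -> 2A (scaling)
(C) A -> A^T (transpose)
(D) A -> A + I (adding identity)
A and C

Eigenvalues are preserved by:
1. Similarity transformations: A -> P^(-1)AP (same characteristic polynomial)
2. Transpose: A^T has the same eigenvalues as A

Eigenvalues are NOT preserved by:
- Adding identity: eigenvalues become -3+1, 4+1
- Scaling: eigenvalues become -6, 8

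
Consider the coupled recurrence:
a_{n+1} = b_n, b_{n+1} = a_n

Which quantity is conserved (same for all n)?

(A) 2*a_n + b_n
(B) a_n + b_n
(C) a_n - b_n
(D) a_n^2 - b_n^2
B

Replace a_n by a_{n+1} = b_n and b_n by b_{n+1} = a_n in each option and simplify:
(A) 2*a_n + b_n  ->  2*(b_n) + (a_n) = a_n + 2*b_n   [not conserved]
(B) a_n + b_n  ->  (b_n) + (a_n) = a_n + b_n   [conserved]
(C) a_n - b_n  ->  (b_n) - (a_n) = -a_n + b_n   [not conserved]
(D) a_n^2 - b_n^2  ->  (b_n)^2 - (a_n)^2 = -a_n^2 + b_n^2   [not conserved]

Only (B) a_n + b_n returns to itself after one step, so it is the conserved quantity.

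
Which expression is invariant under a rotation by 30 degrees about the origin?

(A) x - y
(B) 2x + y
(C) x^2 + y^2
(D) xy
C

A rotation by 30 degrees sends (x, y) to (sqrt(3)x/2 - y/2, x/2 + sqrt(3)y/2).
Substitute the transformed coordinates into each option and compare with the original:
(A) x - y  ->  (sqrt(3)x/2 - y/2) - (x/2 + sqrt(3)y/2) = -x/2 + sqrt(3)x/2 - sqrt(3)y/2 - y/2   [differs from x - y: not invariant]
(B) 2x + y  ->  2(sqrt(3)x/2 - y/2) + (x/2 + sqrt(3)y/2) = x/2 + sqrt(3)x - y + sqrt(3)y/2   [differs from 2x + y: not invariant]
(C) x^2 + y^2  ->  (sqrt(3)x/2 - y/2)^2 + (x/2 + sqrt(3)y/2)^2 = x^2 + y^2   [equals x^2 + y^2: invariant]
(D) xy  ->  (sqrt(3)x/2 - y/2)(x/2 + sqrt(3)y/2) = sqrt(3)x^2/4 + xy/2 - sqrt(3)y^2/4   [differs from xy: not invariant]

Only option (C), x^2 + y^2, is unchanged by the transformation.
Geometrically, x^2 + y^2 is the squared distance from the origin, which every rotation about the origin preserves.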